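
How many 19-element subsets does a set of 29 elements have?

20030010

C(29,19) = C(29,10) by symmetry.
C(29,10) = (29·28·27·26·25·24·23·22·21·20) / 10! = 72684900288000 / 3628800 = 20030010.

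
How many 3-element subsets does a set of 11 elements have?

C(11,3) = (11·10·9) / 3! = 990 / 6 = 165.

165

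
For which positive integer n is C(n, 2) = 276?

24

n(n−1)/2 = 276 ⇒ n(n−1) = 552. Since 24·23 = 552, n = 24.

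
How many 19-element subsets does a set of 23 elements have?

8855

C(23,19) = C(23,4) by symmetry.
C(23,4) = (23·22·21·20) / 4! = 212520 / 24 = 8855.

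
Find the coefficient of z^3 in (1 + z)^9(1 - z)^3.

2

Coefficient of z^3 = Σ_{j} C(9,j)·1^j·C(3,3-j)·(-1)^(3-j) for j from 0 to 3.
= (-1) + 27 + (-108) + 84 = 2.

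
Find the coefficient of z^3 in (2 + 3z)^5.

The general term is C(5,j)·(2)^j·(3z)^(5-j); the z^3 term has j = 2.
C(5,2) = 10.
Coefficient = C(5,2) · 2^2 · 3^3 = 10 · 4 · 27 = 1080.

1080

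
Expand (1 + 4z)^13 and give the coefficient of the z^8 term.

84344832

The general term is C(13,j)·(1)^j·(4z)^(13-j); the z^8 term has j = 5.
C(13,5) = 1287.
Coefficient = C(13,5) · 4^8 = 1287 · 65536 = 84344832.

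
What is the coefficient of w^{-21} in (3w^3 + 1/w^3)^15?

110565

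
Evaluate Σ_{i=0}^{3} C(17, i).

1 + 17 + 136 + 680 = 834.

834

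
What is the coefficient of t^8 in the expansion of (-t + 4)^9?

The general term is C(9,j)·(-t)^j·(4)^(9-j); the t^8 term has j = 8.
C(9,8) = 9.
Coefficient = C(9,8) · 4^1 = 9 · 4 = 36.

36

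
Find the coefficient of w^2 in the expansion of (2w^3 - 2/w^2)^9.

General term: C(9,j)·(2w^3)^j·(-2/w^2)^(9-j), with w-exponent 3j − 2(9−j) = 5j − 18.
Set 5j − 18 = 2: j = 4.
C(9,4) = 126; 2^4 = 16; (-2)^5 = -32.
Coefficient = 126 · 16 · (-32) = -64512.

-64512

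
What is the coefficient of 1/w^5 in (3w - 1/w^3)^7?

General term: C(7,j)·(3w)^j·(-1/w^3)^(7-j), with w-exponent 1j − 3(7−j) = 4j − 21.
Set 4j − 21 = -5: j = 4.
C(7,4) = 35; 3^4 = 81; (-1)^3 = -1.
Coefficient = 35 · 81 · (-1) = -2835.

-2835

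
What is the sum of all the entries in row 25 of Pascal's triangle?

The entries of row 25 sum to 2^25 = 33554432.

33554432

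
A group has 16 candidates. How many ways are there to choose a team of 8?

12870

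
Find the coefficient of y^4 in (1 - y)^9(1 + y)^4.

-29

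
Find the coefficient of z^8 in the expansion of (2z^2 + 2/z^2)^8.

General term: C(8,j)·(2z^2)^j·(2/z^2)^(8-j), with z-exponent 2j − 2(8−j) = 4j − 16.
Set 4j − 16 = 8: j = 6.
C(8,6) = 28; 2^6 = 64; 2^2 = 4.
Coefficient = 28 · 64 · 4 = 7168.

7168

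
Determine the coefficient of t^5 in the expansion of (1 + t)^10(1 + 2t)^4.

6412

Coefficient of t^5 = Σ_{j} C(10,j)·1^j·C(4,5-j)·2^(5-j) for j from 1 to 5.
= 160 + 1440 + 2880 + 1680 + 252 = 6412.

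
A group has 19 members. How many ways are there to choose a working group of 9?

92378

This is C(19,9) = 92378.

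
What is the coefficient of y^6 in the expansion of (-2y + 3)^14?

1260971712

The general term is C(14,j)·(-2y)^j·(3)^(14-j); the y^6 term has j = 6.
C(14,6) = 3003.
Coefficient = C(14,6) · (-2)^6 · 3^8 = 3003 · 64 · 6561 = 1260971712.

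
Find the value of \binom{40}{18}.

113380261800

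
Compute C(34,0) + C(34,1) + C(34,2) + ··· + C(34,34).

17179869184

The entries of row 34 sum to 2^34 = 17179869184.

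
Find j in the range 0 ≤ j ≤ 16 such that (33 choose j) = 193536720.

11

C(33,j) increases on 0 ≤ j ≤ 16. C(33,10) = 92561040 and C(33,11) = 193536720, so j = 11.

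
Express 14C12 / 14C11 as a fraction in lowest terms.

1/4

C(n,k+1)/C(n,k) = (n−k)/(k+1) = (14−11)/(11+1) = 3/12 = 1/4.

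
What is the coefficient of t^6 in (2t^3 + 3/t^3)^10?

1088640

General term: C(10,j)·(2t^3)^j·(3/t^3)^(10-j), with t-exponent 3j − 3(10−j) = 6j − 30.
Set 6j − 30 = 6: j = 6.
C(10,6) = 210; 2^6 = 64; 3^4 = 81.
Coefficient = 210 · 64 · 81 = 1088640.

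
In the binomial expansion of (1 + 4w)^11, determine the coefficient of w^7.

5406720

The general term is C(11,j)·(1)^j·(4w)^(11-j); the w^7 term has j = 4.
C(11,4) = 330.
Coefficient = C(11,4) · 4^7 = 330 · 16384 = 5406720.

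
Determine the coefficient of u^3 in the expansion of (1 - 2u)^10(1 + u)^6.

-160

Coefficient of u^3 = Σ_{j} C(10,j)·(-2)^j·C(6,3-j)·1^(3-j) for j from 0 to 3.
= 20 + (-300) + 1080 + (-960) = -160.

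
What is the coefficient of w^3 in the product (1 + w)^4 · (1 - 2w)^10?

Coefficient of w^3 = Σ_{j} C(4,j)·1^j·C(10,3-j)·(-2)^(3-j) for j from 0 to 3.
= (-960) + 720 + (-120) + 4 = -356.

-356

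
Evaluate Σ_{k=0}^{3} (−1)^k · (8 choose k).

The partial alternating sum Σ_{k=0}^{3} (−1)^k C(8,k) = (−1)^3 C(7,3) = -35.

-35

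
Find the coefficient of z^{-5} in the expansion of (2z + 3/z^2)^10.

General term: C(10,j)·(2z)^j·(3/z^2)^(10-j), with z-exponent 1j − 2(10−j) = 3j − 20.
Set 3j − 20 = -5: j = 5.
C(10,5) = 252; 2^5 = 32; 3^5 = 243.
Coefficient = 252 · 32 · 243 = 1959552.

1959552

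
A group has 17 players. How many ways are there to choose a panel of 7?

19448

This is C(17,7) = 19448.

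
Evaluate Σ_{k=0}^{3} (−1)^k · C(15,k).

The partial alternating sum Σ_{k=0}^{3} (−1)^k C(15,k) = (−1)^3 C(14,3) = -364.

-364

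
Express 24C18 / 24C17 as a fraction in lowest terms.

C(n,k+1)/C(n,k) = (n−k)/(k+1) = (24−17)/(17+1) = 7/18.

7/18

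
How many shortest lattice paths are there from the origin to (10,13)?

Each path is a sequence of 23 steps with 10 rights: C(23,10) = 1144066.

1144066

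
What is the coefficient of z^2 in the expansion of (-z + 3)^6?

1215

The general term is C(6,j)·(-z)^j·(3)^(6-j); the z^2 term has j = 2.
C(6,2) = 15.
Coefficient = C(6,2) · 3^4 = 15 · 81 = 1215.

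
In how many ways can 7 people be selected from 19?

This is C(19,7) = 50388.

50388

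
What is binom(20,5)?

15504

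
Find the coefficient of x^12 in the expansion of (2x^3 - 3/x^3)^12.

10264320

General term: C(12,j)·(2x^3)^j·(-3/x^3)^(12-j), with x-exponent 3j − 3(12−j) = 6j − 36.
Set 6j − 36 = 12: j = 8.
C(12,8) = 495; 2^8 = 256; (-3)^4 = 81.
Coefficient = 495 · 256 · 81 = 10264320.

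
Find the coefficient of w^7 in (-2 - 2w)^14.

56229888

The general term is C(14,j)·(-2)^j·(-2w)^(14-j); the w^7 term has j = 7.
C(14,7) = 3432.
Coefficient = C(14,7) · (-2)^7 · (-2)^7 = 3432 · (-128) · (-128) = 56229888.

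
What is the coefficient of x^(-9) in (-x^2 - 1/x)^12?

General term: C(12,j)·(-x^2)^j·(-1/x)^(12-j), with x-exponent 2j − 1(12−j) = 3j − 12.
Set 3j − 12 = -9: j = 1.
C(12,1) = 12; (-1)^1 = -1; (-1)^11 = -1.
Coefficient = 12 · (-1) · (-1) = 12.

12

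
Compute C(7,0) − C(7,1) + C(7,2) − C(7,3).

-20

The partial alternating sum Σ_{k=0}^{3} (−1)^k C(7,k) = (−1)^3 C(6,3) = -20.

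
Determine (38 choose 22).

22239974430

C(38,22) = C(38,16) by symmetry.
C(38,16) = (38·37·36·35·34·33·32·31·30·29·28·27·26·25·24·23) / 16! = 465322312113382563840000 / 20922789888000 = 22239974430.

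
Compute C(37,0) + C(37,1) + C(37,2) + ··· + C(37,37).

137438953472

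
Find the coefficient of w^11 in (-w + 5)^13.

-1950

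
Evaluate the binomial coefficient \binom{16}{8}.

12870

C(16,8) = (16·15·14·13·12·11·10·9) / 8! = 518918400 / 40320 = 12870.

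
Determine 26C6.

230230

C(26,6) = (26·25·24·23·22·21) / 6! = 165765600 / 720 = 230230.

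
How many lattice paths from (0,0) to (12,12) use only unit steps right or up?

2704156

Each path is a sequence of 24 steps with 12 rights: C(24,12) = 2704156.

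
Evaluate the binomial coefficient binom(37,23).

6107086800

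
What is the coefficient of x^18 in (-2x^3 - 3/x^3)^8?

3072

General term: C(8,j)·(-2x^3)^j·(-3/x^3)^(8-j), with x-exponent 3j − 3(8−j) = 6j − 24.
Set 6j − 24 = 18: j = 7.
C(8,7) = 8; (-2)^7 = -128; (-3)^1 = -3.
Coefficient = 8 · (-128) · (-3) = 3072.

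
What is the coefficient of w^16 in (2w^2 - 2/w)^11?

112640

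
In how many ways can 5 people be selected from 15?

3003

This is C(15,5) = 3003.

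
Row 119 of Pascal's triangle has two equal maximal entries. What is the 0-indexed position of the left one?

For odd n = 119, C(119,j) peaks at j = (n−1)/2 and (n+1)/2; the smaller is 59.

59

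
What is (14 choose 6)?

3003

C(14,6) = (14·13·12·11·10·9) / 6! = 2162160 / 720 = 3003.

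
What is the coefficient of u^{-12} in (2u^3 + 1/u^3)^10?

960

General term: C(10,j)·(2u^3)^j·(1/u^3)^(10-j), with u-exponent 3j − 3(10−j) = 6j − 30.
Set 6j − 30 = -12: j = 3.
C(10,3) = 120; 2^3 = 8; 1^7 = 1.
Coefficient = 120 · 8 · 1 = 960.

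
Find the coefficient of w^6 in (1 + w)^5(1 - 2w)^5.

Coefficient of w^6 = Σ_{j} C(5,j)·1^j·C(5,6-j)·(-2)^(6-j) for j from 1 to 5.
= (-160) + 800 + (-800) + 200 + (-10) = 30.

30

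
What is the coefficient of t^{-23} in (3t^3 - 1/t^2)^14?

-42

General term: C(14,j)·(3t^3)^j·(-1/t^2)^(14-j), with t-exponent 3j − 2(14−j) = 5j − 28.
Set 5j − 28 = -23: j = 1.
C(14,1) = 14; 3^1 = 3; (-1)^13 = -1.
Coefficient = 14 · 3 · (-1) = -42.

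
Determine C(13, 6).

1716

C(13,6) = (13·12·11·10·9·8) / 6! = 1235520 / 720 = 1716.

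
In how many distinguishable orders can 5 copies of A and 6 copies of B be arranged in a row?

462

Choose positions for the A's: C(11,5) = 462.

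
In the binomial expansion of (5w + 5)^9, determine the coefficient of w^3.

164062500

The general term is C(9,j)·(5w)^j·(5)^(9-j); the w^3 term has j = 3.
C(9,3) = 84.
Coefficient = C(9,3) · 5^3 · 5^6 = 84 · 125 · 15625 = 164062500.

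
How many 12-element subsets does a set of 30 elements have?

C(30,12) = (30·29·28·27·26·25·24·23·22·21·20·19) / 12! = 41430393164160000 / 479001600 = 86493225.

86493225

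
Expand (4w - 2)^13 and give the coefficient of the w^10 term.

The general term is C(13,j)·(4w)^j·(-2)^(13-j); the w^10 term has j = 10.
C(13,10) = 286.
Coefficient = C(13,10) · 4^10 · (-2)^3 = 286 · 1048576 · (-8) = -2399141888.

-2399141888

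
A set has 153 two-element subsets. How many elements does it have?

18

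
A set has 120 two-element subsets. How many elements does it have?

16

n(n−1)/2 = 120 ⇒ n(n−1) = 240. Since 16·15 = 240, n = 16.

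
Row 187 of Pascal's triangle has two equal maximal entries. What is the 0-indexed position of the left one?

93

For odd n = 187, C(187,j) peaks at j = (n−1)/2 and (n+1)/2; the smaller is 93.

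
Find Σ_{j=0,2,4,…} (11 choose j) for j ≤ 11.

Half of (1+1)^11 + (1−1)^11 gives the even-index sum: 2^10 = 1024.

1024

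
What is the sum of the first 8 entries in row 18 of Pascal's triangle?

63004

1 + 18 + 153 + 816 + 3060 + 8568 + 18564 + 31824 = 63004.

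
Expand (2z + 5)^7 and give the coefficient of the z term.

The general term is C(7,j)·(2z)^j·(5)^(7-j); the z^1 term has j = 1.
C(7,1) = 7.
Coefficient = C(7,1) · 2^1 · 5^6 = 7 · 2 · 15625 = 218750.

218750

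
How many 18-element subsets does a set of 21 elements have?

C(21,18) = C(21,3) by symmetry.
C(21,3) = (21·20·19) / 3! = 7980 / 6 = 1330.

1330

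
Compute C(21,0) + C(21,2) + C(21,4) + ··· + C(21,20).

1048576

Even-i terms of row 21 sum to 2^20 = 1048576.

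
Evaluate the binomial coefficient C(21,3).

1330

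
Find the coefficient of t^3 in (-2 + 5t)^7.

70000

The general term is C(7,j)·(-2)^j·(5t)^(7-j); the t^3 term has j = 4.
C(7,4) = 35.
Coefficient = C(7,4) · (-2)^4 · 5^3 = 35 · 16 · 125 = 70000.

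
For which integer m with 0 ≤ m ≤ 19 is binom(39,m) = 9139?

3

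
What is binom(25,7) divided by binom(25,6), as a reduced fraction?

C(n,k+1)/C(n,k) = (n−k)/(k+1) = (25−6)/(6+1) = 19/7.

19/7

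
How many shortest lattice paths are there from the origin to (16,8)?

735471

Each path is a sequence of 24 steps with 16 rights: C(24,16) = 735471.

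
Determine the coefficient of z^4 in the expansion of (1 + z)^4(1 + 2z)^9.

Coefficient of z^4 = Σ_{j} C(4,j)·1^j·C(9,4-j)·2^(4-j) for j from 0 to 4.
= 2016 + 2688 + 864 + 72 + 1 = 5641.

5641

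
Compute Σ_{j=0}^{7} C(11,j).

1 + 11 + 55 + 165 + 330 + 462 + 462 + 330 = 1816.

1816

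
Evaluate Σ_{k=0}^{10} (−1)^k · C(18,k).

The partial alternating sum Σ_{k=0}^{10} (−1)^k C(18,k) = (−1)^10 C(17,10) = 19448.

19448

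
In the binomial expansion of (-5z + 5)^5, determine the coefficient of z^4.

15625

The general term is C(5,j)·(-5z)^j·(5)^(5-j); the z^4 term has j = 4.
C(5,4) = 5.
Coefficient = C(5,4) · (-5)^4 · 5^1 = 5 · 625 · 5 = 15625.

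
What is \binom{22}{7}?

170544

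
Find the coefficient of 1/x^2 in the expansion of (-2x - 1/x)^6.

General term: C(6,j)·(-2x)^j·(-1/x)^(6-j), with x-exponent 1j − 1(6−j) = 2j − 6.
Set 2j − 6 = -2: j = 2.
C(6,2) = 15; (-2)^2 = 4; (-1)^4 = 1.
Coefficient = 15 · 4 · 1 = 60.

60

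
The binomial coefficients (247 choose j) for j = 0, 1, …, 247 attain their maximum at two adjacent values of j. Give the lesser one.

For odd n = 247, C(247,j) peaks at j = (n−1)/2 and (n+1)/2; the lesser is 123.

123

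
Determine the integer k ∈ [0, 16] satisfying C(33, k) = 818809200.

14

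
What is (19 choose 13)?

27132

C(19,13) = C(19,6) by symmetry.
C(19,6) = (19·18·17·16·15·14) / 6! = 19535040 / 720 = 27132.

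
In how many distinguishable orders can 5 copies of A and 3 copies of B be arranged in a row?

Choose positions for the A's: C(8,5) = 56.

56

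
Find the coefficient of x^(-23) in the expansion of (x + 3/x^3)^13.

General term: C(13,j)·(x)^j·(3/x^3)^(13-j), with x-exponent 1j − 3(13−j) = 4j − 39.
Set 4j − 39 = -23: j = 4.
C(13,4) = 715; 1^4 = 1; 3^9 = 19683.
Coefficient = 715 · 1 · 19683 = 14073345.

14073345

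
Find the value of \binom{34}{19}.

C(34,19) = C(34,15) by symmetry.
C(34,15) = (34·33·32·31·30·29·28·27·26·25·24·23·22·21·20) / 15! = 2427001153744527360000 / 1307674368000 = 1855967520.

1855967520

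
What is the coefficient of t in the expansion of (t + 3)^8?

17496

The general term is C(8,j)·(t)^j·(3)^(8-j); the t^1 term has j = 1.
C(8,1) = 8.
Coefficient = C(8,1) · 3^7 = 8 · 2187 = 17496.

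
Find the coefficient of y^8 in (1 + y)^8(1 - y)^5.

Coefficient of y^8 = Σ_{j} C(8,j)·1^j·C(5,8-j)·(-1)^(8-j) for j from 3 to 8.
= (-56) + 350 + (-560) + 280 + (-40) + 1 = -25.

-25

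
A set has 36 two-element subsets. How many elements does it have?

n(n−1)/2 = 36 ⇒ n(n−1) = 72. Since 9·8 = 72, n = 9.

9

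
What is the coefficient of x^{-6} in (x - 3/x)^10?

General term: C(10,j)·(x)^j·(-3/x)^(10-j), with x-exponent 1j − 1(10−j) = 2j − 10.
Set 2j − 10 = -6: j = 2.
C(10,2) = 45; 1^2 = 1; (-3)^8 = 6561.
Coefficient = 45 · 1 · 6561 = 295245.

295245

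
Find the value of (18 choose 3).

816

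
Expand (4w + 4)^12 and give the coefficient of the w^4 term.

The general term is C(12,j)·(4w)^j·(4)^(12-j); the w^4 term has j = 4.
C(12,4) = 495.
Coefficient = C(12,4) · 4^4 · 4^8 = 495 · 256 · 65536 = 8304721920.

8304721920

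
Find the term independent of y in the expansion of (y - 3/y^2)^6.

General term: C(6,j)·(y)^j·(-3/y^2)^(6-j), with y-exponent 1j − 2(6−j) = 3j − 12.
Set 3j − 12 = 0: j = 4.
C(6,4) = 15; 1^4 = 1; (-3)^2 = 9.
Coefficient = 15 · 1 · 9 = 135.

135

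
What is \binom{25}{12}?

5200300

C(25,12) = (25·24·23·22·21·20·19·18·17·16·15·14) / 12! = 2490952020480000 / 479001600 = 5200300.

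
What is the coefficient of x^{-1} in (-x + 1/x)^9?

126

General term: C(9,j)·(-x)^j·(1/x)^(9-j), with x-exponent 1j − 1(9−j) = 2j − 9.
Set 2j − 9 = -1: j = 4.
C(9,4) = 126; (-1)^4 = 1; 1^5 = 1.
Coefficient = 126 · 1 · 1 = 126.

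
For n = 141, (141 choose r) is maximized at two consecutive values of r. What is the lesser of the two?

70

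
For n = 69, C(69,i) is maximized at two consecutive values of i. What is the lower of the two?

34

For odd n = 69, C(69,i) peaks at i = (n−1)/2 and (n+1)/2; the lower is 34.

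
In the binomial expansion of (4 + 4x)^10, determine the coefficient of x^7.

125829120

The general term is C(10,j)·(4)^j·(4x)^(10-j); the x^7 term has j = 3.
C(10,3) = 120.
Coefficient = C(10,3) · 4^3 · 4^7 = 120 · 64 · 16384 = 125829120.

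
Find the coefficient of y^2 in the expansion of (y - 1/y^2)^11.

General term: C(11,j)·(y)^j·(-1/y^2)^(11-j), with y-exponent 1j − 2(11−j) = 3j − 22.
Set 3j − 22 = 2: j = 8.
C(11,8) = 165; 1^8 = 1; (-1)^3 = -1.
Coefficient = 165 · 1 · (-1) = -165.

-165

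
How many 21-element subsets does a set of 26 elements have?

65780

C(26,21) = C(26,5) by symmetry.
C(26,5) = (26·25·24·23·22) / 5! = 7893600 / 120 = 65780.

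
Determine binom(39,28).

1676056044

C(39,28) = C(39,11) by symmetry.
C(39,11) = (39·38·37·36·35·34·33·32·31·30·29) / 11! = 66902793897139200 / 39916800 = 1676056044.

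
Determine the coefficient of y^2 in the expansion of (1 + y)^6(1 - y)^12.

9

Coefficient of y^2 = Σ_{j} C(6,j)·1^j·C(12,2-j)·(-1)^(2-j) for j from 0 to 2.
= 66 + (-72) + 15 = 9.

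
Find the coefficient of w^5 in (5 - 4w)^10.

-806400000

The general term is C(10,j)·(5)^j·(-4w)^(10-j); the w^5 term has j = 5.
C(10,5) = 252.
Coefficient = C(10,5) · 5^5 · (-4)^5 = 252 · 3125 · (-1024) = -806400000.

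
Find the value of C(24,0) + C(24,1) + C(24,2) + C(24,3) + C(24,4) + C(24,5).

1 + 24 + 276 + 2024 + 10626 + 42504 = 55455.

55455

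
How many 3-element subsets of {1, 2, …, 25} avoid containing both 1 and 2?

2277

All 3-subsets: C(25,3) = 2300. Those containing both fixed elements: C(23,1) = 23.
2300 − 23 = 2277.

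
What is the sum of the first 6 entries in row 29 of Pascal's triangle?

146596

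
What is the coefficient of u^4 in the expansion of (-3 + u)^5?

The general term is C(5,j)·(-3)^j·(u)^(5-j); the u^4 term has j = 1.
C(5,1) = 5.
Coefficient = C(5,1) · (-3)^1 = 5 · (-3) = -15.

-15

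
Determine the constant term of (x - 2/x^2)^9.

General term: C(9,j)·(x)^j·(-2/x^2)^(9-j), with x-exponent 1j − 2(9−j) = 3j − 18.
Set 3j − 18 = 0: j = 6.
C(9,6) = 84; 1^6 = 1; (-2)^3 = -8.
Coefficient = 84 · 1 · (-8) = -672.

-672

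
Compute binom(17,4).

2380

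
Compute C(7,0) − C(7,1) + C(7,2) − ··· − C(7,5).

-6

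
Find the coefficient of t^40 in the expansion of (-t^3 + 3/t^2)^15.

45

General term: C(15,j)·(-t^3)^j·(3/t^2)^(15-j), with t-exponent 3j − 2(15−j) = 5j − 30.
Set 5j − 30 = 40: j = 14.
C(15,14) = 15; (-1)^14 = 1; 3^1 = 3.
Coefficient = 15 · 1 · 3 = 45.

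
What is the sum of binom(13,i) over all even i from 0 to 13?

Even-i terms of row 13 sum to 2^12 = 4096.

4096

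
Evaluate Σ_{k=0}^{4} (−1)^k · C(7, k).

15

The partial alternating sum Σ_{k=0}^{4} (−1)^k C(7,k) = (−1)^4 C(6,4) = 15.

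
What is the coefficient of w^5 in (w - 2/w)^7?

-14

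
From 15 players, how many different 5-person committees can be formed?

This is C(15,5) = 3003.

3003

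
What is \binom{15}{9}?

C(15,9) = C(15,6) by symmetry.
C(15,6) = (15·14·13·12·11·10) / 6! = 3603600 / 720 = 5005.

5005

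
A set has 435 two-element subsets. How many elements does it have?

30

n(n−1)/2 = 435 ⇒ n(n−1) = 870. Since 30·29 = 870, n = 30.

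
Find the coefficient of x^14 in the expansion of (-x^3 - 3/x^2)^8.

252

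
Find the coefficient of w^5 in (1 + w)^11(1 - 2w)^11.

198

Coefficient of w^5 = Σ_{j} C(11,j)·1^j·C(11,5-j)·(-2)^(5-j) for j from 0 to 5.
= (-14784) + 58080 + (-72600) + 36300 + (-7260) + 462 = 198.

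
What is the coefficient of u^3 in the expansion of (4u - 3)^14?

The general term is C(14,j)·(4u)^j·(-3)^(14-j); the u^3 term has j = 3.
C(14,3) = 364.
Coefficient = C(14,3) · 4^3 · (-3)^11 = 364 · 64 · (-177147) = -4126816512.

-4126816512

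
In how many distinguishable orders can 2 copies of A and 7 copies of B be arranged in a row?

Choose positions for the A's: C(9,2) = 36.

36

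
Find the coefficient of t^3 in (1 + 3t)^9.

The general term is C(9,j)·(1)^j·(3t)^(9-j); the t^3 term has j = 6.
C(9,6) = 84.
Coefficient = C(9,6) · 3^3 = 84 · 27 = 2268.

2268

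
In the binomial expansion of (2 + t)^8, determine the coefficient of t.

The general term is C(8,j)·(2)^j·(t)^(8-j); the t^1 term has j = 7.
C(8,7) = 8.
Coefficient = C(8,7) · 2^7 = 8 · 128 = 1024.

1024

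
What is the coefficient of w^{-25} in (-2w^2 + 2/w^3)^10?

-10240

General term: C(10,j)·(-2w^2)^j·(2/w^3)^(10-j), with w-exponent 2j − 3(10−j) = 5j − 30.
Set 5j − 30 = -25: j = 1.
C(10,1) = 10; (-2)^1 = -2; 2^9 = 512.
Coefficient = 10 · (-2) · 512 = -10240.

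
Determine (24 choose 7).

C(24,7) = (24·23·22·21·20·19·18) / 7! = 1744364160 / 5040 = 346104.

346104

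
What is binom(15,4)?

1365

C(15,4) = (15·14·13·12) / 4! = 32760 / 24 = 1365.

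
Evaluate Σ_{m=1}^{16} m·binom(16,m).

524288

Differentiating (1+x)^16 and setting x=1: Σ m·C(16,m) = 16·2^15 = 524288.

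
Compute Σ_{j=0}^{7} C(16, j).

1 + 16 + 120 + 560 + 1820 + 4368 + 8008 + 11440 = 26333.

26333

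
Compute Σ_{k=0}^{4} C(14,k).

1 + 14 + 91 + 364 + 1001 = 1471.

1471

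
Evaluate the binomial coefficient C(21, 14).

116280

C(21,14) = C(21,7) by symmetry.
C(21,7) = (21·20·19·18·17·16·15) / 7! = 586051200 / 5040 = 116280.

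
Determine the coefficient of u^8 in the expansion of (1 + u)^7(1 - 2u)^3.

-90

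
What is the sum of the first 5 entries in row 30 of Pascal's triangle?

31931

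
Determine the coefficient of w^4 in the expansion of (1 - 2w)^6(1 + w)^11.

130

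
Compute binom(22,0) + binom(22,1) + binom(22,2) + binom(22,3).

1794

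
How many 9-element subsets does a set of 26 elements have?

3124550

C(26,9) = (26·25·24·23·22·21·20·19·18) / 9! = 1133836704000 / 362880 = 3124550.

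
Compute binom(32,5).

201376

C(32,5) = (32·31·30·29·28) / 5! = 24165120 / 120 = 201376.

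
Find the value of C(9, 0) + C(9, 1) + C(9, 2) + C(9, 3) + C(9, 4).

1 + 9 + 36 + 84 + 126 = 256.

256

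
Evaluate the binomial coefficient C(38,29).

163011640

C(38,29) = C(38,9) by symmetry.
C(38,9) = (38·37·36·35·34·33·32·31·30) / 9! = 59153663923200 / 362880 = 163011640.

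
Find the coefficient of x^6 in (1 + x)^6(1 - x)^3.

Coefficient of x^6 = Σ_{j} C(6,j)·1^j·C(3,6-j)·(-1)^(6-j) for j from 3 to 6.
= (-20) + 45 + (-18) + 1 = 8.

8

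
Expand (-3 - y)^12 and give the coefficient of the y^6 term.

673596

The general term is C(12,j)·(-3)^j·(-y)^(12-j); the y^6 term has j = 6.
C(12,6) = 924.
Coefficient = C(12,6) · (-3)^6 = 924 · 729 = 673596.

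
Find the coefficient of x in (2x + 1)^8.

16

The general term is C(8,j)·(2x)^j·(1)^(8-j); the x^1 term has j = 1.
C(8,1) = 8.
Coefficient = C(8,1) · 2^1 = 8 · 2 = 16.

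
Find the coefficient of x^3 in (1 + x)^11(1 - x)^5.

-10

Coefficient of x^3 = Σ_{j} C(11,j)·1^j·C(5,3-j)·(-1)^(3-j) for j from 0 to 3.
= (-10) + 110 + (-275) + 165 = -10.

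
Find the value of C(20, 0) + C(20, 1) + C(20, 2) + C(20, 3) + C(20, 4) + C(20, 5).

21700

1 + 20 + 190 + 1140 + 4845 + 15504 = 21700.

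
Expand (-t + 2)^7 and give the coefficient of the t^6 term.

14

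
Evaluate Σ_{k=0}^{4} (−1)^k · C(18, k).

The partial alternating sum Σ_{k=0}^{4} (−1)^k C(18,k) = (−1)^4 C(17,4) = 2380.

2380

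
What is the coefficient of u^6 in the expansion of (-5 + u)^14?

The general term is C(14,j)·(-5)^j·(u)^(14-j); the u^6 term has j = 8.
C(14,8) = 3003.
Coefficient = C(14,8) · (-5)^8 = 3003 · 390625 = 1173046875.

1173046875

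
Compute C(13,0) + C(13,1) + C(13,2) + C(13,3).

378

1 + 13 + 78 + 286 = 378.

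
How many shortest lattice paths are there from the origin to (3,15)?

Each path is a sequence of 18 steps with 3 rights: C(18,3) = 816.

816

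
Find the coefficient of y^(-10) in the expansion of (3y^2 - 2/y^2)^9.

-41472

General term: C(9,j)·(3y^2)^j·(-2/y^2)^(9-j), with y-exponent 2j − 2(9−j) = 4j − 18.
Set 4j − 18 = -10: j = 2.
C(9,2) = 36; 3^2 = 9; (-2)^7 = -128.
Coefficient = 36 · 9 · (-128) = -41472.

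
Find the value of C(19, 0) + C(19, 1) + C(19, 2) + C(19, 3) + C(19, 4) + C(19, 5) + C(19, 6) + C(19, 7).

94184

1 + 19 + 171 + 969 + 3876 + 11628 + 27132 + 50388 = 94184.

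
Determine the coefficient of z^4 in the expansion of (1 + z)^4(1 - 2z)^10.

Coefficient of z^4 = Σ_{j} C(4,j)·1^j·C(10,4-j)·(-2)^(4-j) for j from 0 to 4.
= 3360 + (-3840) + 1080 + (-80) + 1 = 521.

521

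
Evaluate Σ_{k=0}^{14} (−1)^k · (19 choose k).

The partial alternating sum Σ_{k=0}^{14} (−1)^k C(19,k) = (−1)^14 C(18,14) = 3060.

3060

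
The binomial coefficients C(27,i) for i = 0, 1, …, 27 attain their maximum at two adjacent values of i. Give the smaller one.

For odd n = 27, C(27,i) peaks at i = (n−1)/2 and (n+1)/2; the smaller is 13.

13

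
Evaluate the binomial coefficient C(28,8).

3108105

C(28,8) = (28·27·26·25·24·23·22·21) / 8! = 125318793600 / 40320 = 3108105.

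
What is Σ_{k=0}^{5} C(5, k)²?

252

Σ C(5,k)² is the coefficient of x^5 in (1+x)^5(1+x)^5 = (1+x)^10, i.e. C(10,5) = 252.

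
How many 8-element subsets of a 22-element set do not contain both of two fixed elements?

All 8-subsets: C(22,8) = 319770. Those containing both fixed elements: C(20,6) = 38760.
319770 − 38760 = 281010.

281010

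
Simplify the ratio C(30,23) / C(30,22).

C(n,k+1)/C(n,k) = (n−k)/(k+1) = (30−22)/(22+1) = 8/23.

8/23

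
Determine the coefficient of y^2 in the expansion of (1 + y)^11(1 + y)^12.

253

(1 + y)^11(1 + y)^12 = (1 + y)^23, so the coefficient of y^2 is C(23,2)·1^2 = 253·1 = 253.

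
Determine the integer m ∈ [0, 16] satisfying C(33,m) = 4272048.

7

C(33,m) increases on 0 ≤ m ≤ 16. C(33,6) = 1107568 and C(33,7) = 4272048, so m = 7.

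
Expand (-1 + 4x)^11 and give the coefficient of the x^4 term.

The general term is C(11,j)·(-1)^j·(4x)^(11-j); the x^4 term has j = 7.
C(11,7) = 330.
Coefficient = C(11,7) · (-1)^7 · 4^4 = 330 · (-1) · 256 = -84480.

-84480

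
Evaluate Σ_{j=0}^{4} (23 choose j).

10903

1 + 23 + 253 + 1771 + 8855 = 10903.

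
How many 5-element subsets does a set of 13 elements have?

1287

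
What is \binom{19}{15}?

3876

C(19,15) = C(19,4) by symmetry.
C(19,4) = (19·18·17·16) / 4! = 93024 / 24 = 3876.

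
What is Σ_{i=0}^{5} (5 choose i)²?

By Vandermonde's identity, Σ C(5,i)² = C(10,5) = 252.

252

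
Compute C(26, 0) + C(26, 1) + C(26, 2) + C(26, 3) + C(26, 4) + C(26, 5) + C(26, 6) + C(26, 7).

1 + 26 + 325 + 2600 + 14950 + 65780 + 230230 + 657800 = 971712.

971712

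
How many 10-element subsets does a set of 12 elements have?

66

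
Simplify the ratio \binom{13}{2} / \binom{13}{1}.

C(n,k+1)/C(n,k) = (n−k)/(k+1) = (13−1)/(1+1) = 12/2 = 6.

6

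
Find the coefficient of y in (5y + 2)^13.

The general term is C(13,j)·(5y)^j·(2)^(13-j); the y^1 term has j = 1.
C(13,1) = 13.
Coefficient = C(13,1) · 5^1 · 2^12 = 13 · 5 · 4096 = 266240.

266240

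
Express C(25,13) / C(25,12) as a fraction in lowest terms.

1

C(n,k+1)/C(n,k) = (n−k)/(k+1) = (25−12)/(12+1) = 13/13 = 1.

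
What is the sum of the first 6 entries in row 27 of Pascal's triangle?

101584

1 + 27 + 351 + 2925 + 17550 + 80730 = 101584.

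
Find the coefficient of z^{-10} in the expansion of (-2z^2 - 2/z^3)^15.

-210862080

General term: C(15,j)·(-2z^2)^j·(-2/z^3)^(15-j), with z-exponent 2j − 3(15−j) = 5j − 45.
Set 5j − 45 = -10: j = 7.
C(15,7) = 6435; (-2)^7 = -128; (-2)^8 = 256.
Coefficient = 6435 · (-128) · 256 = -210862080.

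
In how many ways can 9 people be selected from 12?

This is C(12,9) = 220.

220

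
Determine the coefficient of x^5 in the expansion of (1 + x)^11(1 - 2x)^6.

50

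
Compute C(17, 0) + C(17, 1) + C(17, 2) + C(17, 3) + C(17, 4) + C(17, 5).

9402

1 + 17 + 136 + 680 + 2380 + 6188 = 9402.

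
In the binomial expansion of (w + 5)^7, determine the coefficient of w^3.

21875

The general term is C(7,j)·(w)^j·(5)^(7-j); the w^3 term has j = 3.
C(7,3) = 35.
Coefficient = C(7,3) · 5^4 = 35 · 625 = 21875.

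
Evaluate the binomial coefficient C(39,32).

15380937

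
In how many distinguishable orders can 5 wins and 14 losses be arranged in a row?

Choose positions for the wins: C(19,5) = 11628.

11628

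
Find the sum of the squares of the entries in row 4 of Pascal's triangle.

70

Σ C(4,r)² is the coefficient of x^4 in (1+x)^4(1+x)^4 = (1+x)^8, i.e. C(8,4) = 70.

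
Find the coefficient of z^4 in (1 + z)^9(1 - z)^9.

Coefficient of z^4 = Σ_{j} C(9,j)·1^j·C(9,4-j)·(-1)^(4-j) for j from 0 to 4.
= 126 + (-756) + 1296 + (-756) + 126 = 36.

36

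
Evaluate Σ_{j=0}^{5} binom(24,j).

1 + 24 + 276 + 2024 + 10626 + 42504 = 55455.

55455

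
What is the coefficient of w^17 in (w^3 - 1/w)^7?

General term: C(7,j)·(w^3)^j·(-1/w)^(7-j), with w-exponent 3j − 1(7−j) = 4j − 7.
Set 4j − 7 = 17: j = 6.
C(7,6) = 7; 1^6 = 1; (-1)^1 = -1.
Coefficient = 7 · 1 · (-1) = -7.

-7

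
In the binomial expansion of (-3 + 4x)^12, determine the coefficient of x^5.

The general term is C(12,j)·(-3)^j·(4x)^(12-j); the x^5 term has j = 7.
C(12,7) = 792.
Coefficient = C(12,7) · (-3)^7 · 4^5 = 792 · (-2187) · 1024 = -1773674496.

-1773674496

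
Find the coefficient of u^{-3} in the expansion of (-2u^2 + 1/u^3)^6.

-160

General term: C(6,j)·(-2u^2)^j·(1/u^3)^(6-j), with u-exponent 2j − 3(6−j) = 5j − 18.
Set 5j − 18 = -3: j = 3.
C(6,3) = 20; (-2)^3 = -8; 1^3 = 1.
Coefficient = 20 · (-8) · 1 = -160.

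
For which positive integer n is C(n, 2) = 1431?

n(n−1)/2 = 1431 ⇒ n(n−1) = 2862. Since 54·53 = 2862, n = 54.

54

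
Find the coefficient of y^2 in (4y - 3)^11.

The general term is C(11,j)·(4y)^j·(-3)^(11-j); the y^2 term has j = 2.
C(11,2) = 55.
Coefficient = C(11,2) · 4^2 · (-3)^9 = 55 · 16 · (-19683) = -17321040.

-17321040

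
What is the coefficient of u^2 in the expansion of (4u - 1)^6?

The general term is C(6,j)·(4u)^j·(-1)^(6-j); the u^2 term has j = 2.
C(6,2) = 15.
Coefficient = C(6,2) · 4^2 = 15 · 16 = 240.

240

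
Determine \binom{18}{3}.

C(18,3) = (18·17·16) / 3! = 4896 / 6 = 816.

816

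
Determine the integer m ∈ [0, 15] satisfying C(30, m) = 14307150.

C(30,m) increases on 0 ≤ m ≤ 15. C(30,8) = 5852925 and C(30,9) = 14307150, so m = 9.

9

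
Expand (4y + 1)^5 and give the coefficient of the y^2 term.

The general term is C(5,j)·(4y)^j·(1)^(5-j); the y^2 term has j = 2.
C(5,2) = 10.
Coefficient = C(5,2) · 4^2 = 10 · 16 = 160.

160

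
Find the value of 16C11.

4368

C(16,11) = C(16,5) by symmetry.
C(16,5) = (16·15·14·13·12) / 5! = 524160 / 120 = 4368.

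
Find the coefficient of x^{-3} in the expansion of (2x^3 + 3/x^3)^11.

10777536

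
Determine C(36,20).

7307872110

C(36,20) = C(36,16) by symmetry.
C(36,16) = (36·35·34·33·32·31·30·29·28·27·26·25·24·23·22·21) / 16! = 152901072685905223680000 / 20922789888000 = 7307872110.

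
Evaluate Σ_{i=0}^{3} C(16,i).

1 + 16 + 120 + 560 = 697.

697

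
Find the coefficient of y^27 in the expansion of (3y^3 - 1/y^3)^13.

General term: C(13,j)·(3y^3)^j·(-1/y^3)^(13-j), with y-exponent 3j − 3(13−j) = 6j − 39.
Set 6j − 39 = 27: j = 11.
C(13,11) = 78; 3^11 = 177147; (-1)^2 = 1.
Coefficient = 78 · 177147 · 1 = 13817466.

13817466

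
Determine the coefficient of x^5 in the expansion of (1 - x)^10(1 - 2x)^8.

-50204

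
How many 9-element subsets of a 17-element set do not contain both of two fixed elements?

All 9-subsets: C(17,9) = 24310. Those containing both fixed elements: C(15,7) = 6435.
24310 − 6435 = 17875.

17875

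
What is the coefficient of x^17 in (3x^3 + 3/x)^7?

General term: C(7,j)·(3x^3)^j·(3/x)^(7-j), with x-exponent 3j − 1(7−j) = 4j − 7.
Set 4j − 7 = 17: j = 6.
C(7,6) = 7; 3^6 = 729; 3^1 = 3.
Coefficient = 7 · 729 · 3 = 15309.

15309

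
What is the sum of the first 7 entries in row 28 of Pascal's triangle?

499178

1 + 28 + 378 + 3276 + 20475 + 98280 + 376740 = 499178.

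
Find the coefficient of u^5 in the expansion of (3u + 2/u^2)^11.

General term: C(11,j)·(3u)^j·(2/u^2)^(11-j), with u-exponent 1j − 2(11−j) = 3j − 22.
Set 3j − 22 = 5: j = 9.
C(11,9) = 55; 3^9 = 19683; 2^2 = 4.
Coefficient = 55 · 19683 · 4 = 4330260.

4330260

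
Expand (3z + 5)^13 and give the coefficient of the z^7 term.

The general term is C(13,j)·(3z)^j·(5)^(13-j); the z^7 term has j = 7.
C(13,7) = 1716.
Coefficient = C(13,7) · 3^7 · 5^6 = 1716 · 2187 · 15625 = 58638937500.

58638937500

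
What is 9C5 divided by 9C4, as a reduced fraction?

1

C(n,k+1)/C(n,k) = (n−k)/(k+1) = (9−4)/(4+1) = 5/5 = 1.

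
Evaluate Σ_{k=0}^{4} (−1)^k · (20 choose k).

The partial alternating sum Σ_{k=0}^{4} (−1)^k C(20,k) = (−1)^4 C(19,4) = 3876.

3876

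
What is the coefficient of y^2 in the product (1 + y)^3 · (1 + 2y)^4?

51

Coefficient of y^2 = Σ_{j} C(3,j)·1^j·C(4,2-j)·2^(2-j) for j from 0 to 2.
= 24 + 24 + 3 = 51.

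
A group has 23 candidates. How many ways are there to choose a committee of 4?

8855

This is C(23,4) = 8855.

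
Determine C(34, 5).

C(34,5) = (34·33·32·31·30) / 5! = 33390720 / 120 = 278256.

278256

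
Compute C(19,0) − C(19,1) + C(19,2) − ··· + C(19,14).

The partial alternating sum Σ_{k=0}^{14} (−1)^k C(19,k) = (−1)^14 C(18,14) = 3060.

3060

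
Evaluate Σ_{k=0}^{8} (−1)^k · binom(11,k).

The partial alternating sum Σ_{k=0}^{8} (−1)^k C(11,k) = (−1)^8 C(10,8) = 45.

45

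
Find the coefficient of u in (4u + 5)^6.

The general term is C(6,j)·(4u)^j·(5)^(6-j); the u^1 term has j = 1.
C(6,1) = 6.
Coefficient = C(6,1) · 4^1 · 5^5 = 6 · 4 · 3125 = 75000.

75000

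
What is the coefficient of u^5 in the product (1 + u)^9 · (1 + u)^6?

3003

(1 + u)^9(1 + u)^6 = (1 + u)^15, so the coefficient of u^5 is C(15,5)·1^5 = 3003·1 = 3003.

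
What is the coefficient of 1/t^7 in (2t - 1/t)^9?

General term: C(9,j)·(2t)^j·(-1/t)^(9-j), with t-exponent 1j − 1(9−j) = 2j − 9.
Set 2j − 9 = -7: j = 1.
C(9,1) = 9; 2^1 = 2; (-1)^8 = 1.
Coefficient = 9 · 2 · 1 = 18.

18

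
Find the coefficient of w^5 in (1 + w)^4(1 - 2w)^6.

36

Coefficient of w^5 = Σ_{j} C(4,j)·1^j·C(6,5-j)·(-2)^(5-j) for j from 0 to 4.
= (-192) + 960 + (-960) + 240 + (-12) = 36.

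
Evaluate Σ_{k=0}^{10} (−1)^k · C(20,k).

The partial alternating sum Σ_{k=0}^{10} (−1)^k C(20,k) = (−1)^10 C(19,10) = 92378.

92378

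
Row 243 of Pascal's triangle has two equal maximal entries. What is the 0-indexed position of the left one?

121

For odd n = 243, C(243,i) peaks at i = (n−1)/2 and (n+1)/2; the lower is 121.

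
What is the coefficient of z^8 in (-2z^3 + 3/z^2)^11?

General term: C(11,j)·(-2z^3)^j·(3/z^2)^(11-j), with z-exponent 3j − 2(11−j) = 5j − 22.
Set 5j − 22 = 8: j = 6.
C(11,6) = 462; (-2)^6 = 64; 3^5 = 243.
Coefficient = 462 · 64 · 243 = 7185024.

7185024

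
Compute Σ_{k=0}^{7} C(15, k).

16384

1 + 15 + 105 + 455 + 1365 + 3003 + 5005 + 6435 = 16384.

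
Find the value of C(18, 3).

816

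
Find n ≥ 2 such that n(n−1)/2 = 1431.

54

n(n−1)/2 = 1431 ⇒ n(n−1) = 2862. Since 54·53 = 2862, n = 54.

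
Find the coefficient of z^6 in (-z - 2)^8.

The general term is C(8,j)·(-z)^j·(-2)^(8-j); the z^6 term has j = 6.
C(8,6) = 28.
Coefficient = C(8,6) · (-2)^2 = 28 · 4 = 112.

112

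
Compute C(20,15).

15504

C(20,15) = C(20,5) by symmetry.
C(20,5) = (20·19·18·17·16) / 5! = 1860480 / 120 = 15504.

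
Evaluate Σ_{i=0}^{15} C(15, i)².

By Vandermonde's identity, Σ C(15,i)² = C(30,15) = 155117520.

155117520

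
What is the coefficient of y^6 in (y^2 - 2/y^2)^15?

320320

General term: C(15,j)·(y^2)^j·(-2/y^2)^(15-j), with y-exponent 2j − 2(15−j) = 4j − 30.
Set 4j − 30 = 6: j = 9.
C(15,9) = 5005; 1^9 = 1; (-2)^6 = 64.
Coefficient = 5005 · 1 · 64 = 320320.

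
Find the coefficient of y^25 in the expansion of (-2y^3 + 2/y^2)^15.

-44728320

General term: C(15,j)·(-2y^3)^j·(2/y^2)^(15-j), with y-exponent 3j − 2(15−j) = 5j − 30.
Set 5j − 30 = 25: j = 11.
C(15,11) = 1365; (-2)^11 = -2048; 2^4 = 16.
Coefficient = 1365 · (-2048) · 16 = -44728320.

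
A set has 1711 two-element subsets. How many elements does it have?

n(n−1)/2 = 1711 ⇒ n(n−1) = 3422. Since 59·58 = 3422, n = 59.

59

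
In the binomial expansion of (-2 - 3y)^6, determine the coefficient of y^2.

The general term is C(6,j)·(-2)^j·(-3y)^(6-j); the y^2 term has j = 4.
C(6,4) = 15.
Coefficient = C(6,4) · (-2)^4 · (-3)^2 = 15 · 16 · 9 = 2160.

2160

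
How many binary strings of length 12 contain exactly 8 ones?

495

Choose the 8 positions: C(12,8) = 495.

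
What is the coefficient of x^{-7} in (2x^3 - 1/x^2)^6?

-12

General term: C(6,j)·(2x^3)^j·(-1/x^2)^(6-j), with x-exponent 3j − 2(6−j) = 5j − 12.
Set 5j − 12 = -7: j = 1.
C(6,1) = 6; 2^1 = 2; (-1)^5 = -1.
Coefficient = 6 · 2 · (-1) = -12.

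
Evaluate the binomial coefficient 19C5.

11628

C(19,5) = (19·18·17·16·15) / 5! = 1395360 / 120 = 11628.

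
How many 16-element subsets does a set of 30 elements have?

145422675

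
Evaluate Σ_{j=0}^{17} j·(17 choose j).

1114112

Differentiating (1+x)^17 and setting x=1: Σ j·C(17,j) = 17·2^16 = 1114112.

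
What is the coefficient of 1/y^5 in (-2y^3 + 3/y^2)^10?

-2099520

General term: C(10,j)·(-2y^3)^j·(3/y^2)^(10-j), with y-exponent 3j − 2(10−j) = 5j − 20.
Set 5j − 20 = -5: j = 3.
C(10,3) = 120; (-2)^3 = -8; 3^7 = 2187.
Coefficient = 120 · (-8) · 2187 = -2099520.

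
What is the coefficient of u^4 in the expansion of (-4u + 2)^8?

286720

The general term is C(8,j)·(-4u)^j·(2)^(8-j); the u^4 term has j = 4.
C(8,4) = 70.
Coefficient = C(8,4) · (-4)^4 · 2^4 = 70 · 256 · 16 = 286720.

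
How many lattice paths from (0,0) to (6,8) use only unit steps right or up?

Each path is a sequence of 14 steps with 6 rights: C(14,6) = 3003.

3003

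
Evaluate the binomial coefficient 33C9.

38567100

C(33,9) = (33·32·31·30·29·28·27·26·25) / 9! = 13995229248000 / 362880 = 38567100.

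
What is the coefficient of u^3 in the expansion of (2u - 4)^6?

-10240

The general term is C(6,j)·(2u)^j·(-4)^(6-j); the u^3 term has j = 3.
C(6,3) = 20.
Coefficient = C(6,3) · 2^3 · (-4)^3 = 20 · 8 · (-64) = -10240.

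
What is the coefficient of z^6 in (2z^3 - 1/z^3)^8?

General term: C(8,j)·(2z^3)^j·(-1/z^3)^(8-j), with z-exponent 3j − 3(8−j) = 6j − 24.
Set 6j − 24 = 6: j = 5.
C(8,5) = 56; 2^5 = 32; (-1)^3 = -1.
Coefficient = 56 · 32 · (-1) = -1792.

-1792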